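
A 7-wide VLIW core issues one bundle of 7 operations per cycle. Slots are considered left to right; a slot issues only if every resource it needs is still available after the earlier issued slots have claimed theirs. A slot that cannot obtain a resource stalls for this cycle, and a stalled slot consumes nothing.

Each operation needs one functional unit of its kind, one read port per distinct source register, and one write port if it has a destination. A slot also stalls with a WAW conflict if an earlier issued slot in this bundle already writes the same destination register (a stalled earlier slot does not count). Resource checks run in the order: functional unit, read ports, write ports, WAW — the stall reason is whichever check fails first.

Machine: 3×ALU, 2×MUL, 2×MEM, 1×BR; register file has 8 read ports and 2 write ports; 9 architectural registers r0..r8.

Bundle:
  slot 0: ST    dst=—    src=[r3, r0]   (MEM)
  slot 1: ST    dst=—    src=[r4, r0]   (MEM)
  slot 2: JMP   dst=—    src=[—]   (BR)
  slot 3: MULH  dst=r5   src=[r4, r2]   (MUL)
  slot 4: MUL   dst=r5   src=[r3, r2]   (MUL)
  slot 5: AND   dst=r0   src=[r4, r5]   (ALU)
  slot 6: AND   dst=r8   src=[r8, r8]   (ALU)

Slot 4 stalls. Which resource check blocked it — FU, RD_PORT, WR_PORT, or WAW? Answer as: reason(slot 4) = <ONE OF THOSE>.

reason(slot 4) = WAW

  0. MEM ⇒ go  {3A/2Mu/1Ld/1B | 6r 2w}
  1. MEM ⇒ go  {3A/2Mu/0Ld/1B | 4r 2w}
  2. BR ⇒ go  {3A/2Mu/0Ld/0B | 4r 2w}
  3. MUL→r5 ⇒ go  {3A/1Mu/0Ld/0B | 2r 1w}
  4. MUL→r5 ⇒ no(WAW)  {3A/1Mu/0Ld/0B | 2r 1w}
  5. ALU→r0 ⇒ go  {2A/1Mu/0Ld/0B | 0r 0w}
  6. ALU→r8 ⇒ no(RD_PORT)  {2A/1Mu/0Ld/0B | 0r 0w}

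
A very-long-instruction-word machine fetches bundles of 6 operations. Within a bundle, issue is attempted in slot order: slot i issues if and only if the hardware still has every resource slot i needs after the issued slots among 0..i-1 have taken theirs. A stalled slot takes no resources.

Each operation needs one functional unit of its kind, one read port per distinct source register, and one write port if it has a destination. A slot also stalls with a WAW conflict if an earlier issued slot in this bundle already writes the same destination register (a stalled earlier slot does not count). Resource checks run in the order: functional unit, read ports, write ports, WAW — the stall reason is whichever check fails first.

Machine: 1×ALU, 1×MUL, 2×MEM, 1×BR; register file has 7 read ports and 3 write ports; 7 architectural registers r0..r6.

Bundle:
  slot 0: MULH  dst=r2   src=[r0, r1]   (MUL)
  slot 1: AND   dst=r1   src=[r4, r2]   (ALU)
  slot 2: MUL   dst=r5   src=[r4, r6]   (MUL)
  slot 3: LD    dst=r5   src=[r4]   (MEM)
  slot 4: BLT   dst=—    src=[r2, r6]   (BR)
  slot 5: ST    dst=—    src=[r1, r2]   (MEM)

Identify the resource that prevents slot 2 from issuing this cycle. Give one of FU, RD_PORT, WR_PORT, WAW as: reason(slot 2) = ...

  0. MUL→r2 ⇒ go  {1A/0Mu/2Ld/1B | 5r 2w}
  1. ALU→r1 ⇒ go  {0A/0Mu/2Ld/1B | 3r 1w}
  2. MUL→r5 ⇒ no(FU)  {0A/0Mu/2Ld/1B | 3r 1w}
  3. MEM→r5 ⇒ go  {0A/0Mu/1Ld/1B | 2r 0w}
  4. BR ⇒ go  {0A/0Mu/1Ld/0B | 0r 0w}
  5. MEM ⇒ no(RD_PORT)  {0A/0Mu/1Ld/0B | 0r 0w}

reason(slot 2) = FU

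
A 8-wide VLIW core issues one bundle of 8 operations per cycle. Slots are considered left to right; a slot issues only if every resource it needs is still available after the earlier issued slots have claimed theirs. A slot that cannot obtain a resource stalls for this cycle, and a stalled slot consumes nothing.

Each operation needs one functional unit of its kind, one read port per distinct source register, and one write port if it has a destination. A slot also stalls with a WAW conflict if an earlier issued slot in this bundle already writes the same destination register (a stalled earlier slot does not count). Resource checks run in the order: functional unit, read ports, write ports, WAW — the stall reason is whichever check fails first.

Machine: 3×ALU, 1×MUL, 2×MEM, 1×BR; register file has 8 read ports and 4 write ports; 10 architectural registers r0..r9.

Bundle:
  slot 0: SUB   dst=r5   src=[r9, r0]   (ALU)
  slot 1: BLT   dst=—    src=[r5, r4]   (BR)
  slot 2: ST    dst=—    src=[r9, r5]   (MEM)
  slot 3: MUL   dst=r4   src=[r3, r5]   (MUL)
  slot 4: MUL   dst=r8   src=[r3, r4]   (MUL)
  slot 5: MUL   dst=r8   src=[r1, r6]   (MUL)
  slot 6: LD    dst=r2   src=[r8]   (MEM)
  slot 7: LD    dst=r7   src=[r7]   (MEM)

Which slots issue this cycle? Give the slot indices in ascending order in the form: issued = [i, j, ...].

issued = [0, 1, 2, 3]

  0. ALU→r5 ⇒ go  {2A/1Mu/2Ld/1B | 6r 3w}
  1. BR ⇒ go  {2A/1Mu/2Ld/0B | 4r 3w}
  2. MEM ⇒ go  {2A/1Mu/1Ld/0B | 2r 3w}
  3. MUL→r4 ⇒ go  {2A/0Mu/1Ld/0B | 0r 2w}
  4. MUL→r8 ⇒ no(FU)  {2A/0Mu/1Ld/0B | 0r 2w}
  5. MUL→r8 ⇒ no(FU)  {2A/0Mu/1Ld/0B | 0r 2w}
  6. MEM→r2 ⇒ no(RD_PORT)  {2A/0Mu/1Ld/0B | 0r 2w}
  7. MEM→r7 ⇒ no(RD_PORT)  {2A/0Mu/1Ld/0B | 0r 2w}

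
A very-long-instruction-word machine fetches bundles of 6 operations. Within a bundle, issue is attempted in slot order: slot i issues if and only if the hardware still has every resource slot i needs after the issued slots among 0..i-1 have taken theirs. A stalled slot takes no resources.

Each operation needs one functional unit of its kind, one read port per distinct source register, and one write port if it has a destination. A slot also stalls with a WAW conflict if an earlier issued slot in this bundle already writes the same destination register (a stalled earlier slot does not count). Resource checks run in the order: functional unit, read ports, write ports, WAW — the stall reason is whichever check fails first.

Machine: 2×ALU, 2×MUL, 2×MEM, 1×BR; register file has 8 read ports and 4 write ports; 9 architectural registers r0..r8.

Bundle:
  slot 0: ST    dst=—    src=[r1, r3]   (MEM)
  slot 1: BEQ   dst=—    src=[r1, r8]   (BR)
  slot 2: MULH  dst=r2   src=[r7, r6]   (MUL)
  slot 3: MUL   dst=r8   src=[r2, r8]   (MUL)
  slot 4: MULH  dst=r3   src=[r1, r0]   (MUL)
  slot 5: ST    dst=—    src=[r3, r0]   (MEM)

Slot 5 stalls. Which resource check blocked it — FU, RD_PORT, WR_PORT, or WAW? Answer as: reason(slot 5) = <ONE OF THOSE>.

(0) want 1×MEM +2rd +0wr — yes → AL2|MU2|ME1|BR1|rd6|wr4
(1) want 1×BR +2rd +0wr — yes → AL2|MU2|ME1|BR0|rd4|wr4
(2) want 1×MUL +2rd +1wr — yes → AL2|MU1|ME1|BR0|rd2|wr3
(3) want 1×MUL +2rd +1wr — yes → AL2|MU0|ME1|BR0|rd0|wr2
(4) want 1×MUL +2rd +1wr — FU → AL2|MU0|ME1|BR0|rd0|wr2
(5) want 1×MEM +2rd +0wr — RD_PORT → AL2|MU0|ME1|BR0|rd0|wr2

reason(slot 5) = RD_PORT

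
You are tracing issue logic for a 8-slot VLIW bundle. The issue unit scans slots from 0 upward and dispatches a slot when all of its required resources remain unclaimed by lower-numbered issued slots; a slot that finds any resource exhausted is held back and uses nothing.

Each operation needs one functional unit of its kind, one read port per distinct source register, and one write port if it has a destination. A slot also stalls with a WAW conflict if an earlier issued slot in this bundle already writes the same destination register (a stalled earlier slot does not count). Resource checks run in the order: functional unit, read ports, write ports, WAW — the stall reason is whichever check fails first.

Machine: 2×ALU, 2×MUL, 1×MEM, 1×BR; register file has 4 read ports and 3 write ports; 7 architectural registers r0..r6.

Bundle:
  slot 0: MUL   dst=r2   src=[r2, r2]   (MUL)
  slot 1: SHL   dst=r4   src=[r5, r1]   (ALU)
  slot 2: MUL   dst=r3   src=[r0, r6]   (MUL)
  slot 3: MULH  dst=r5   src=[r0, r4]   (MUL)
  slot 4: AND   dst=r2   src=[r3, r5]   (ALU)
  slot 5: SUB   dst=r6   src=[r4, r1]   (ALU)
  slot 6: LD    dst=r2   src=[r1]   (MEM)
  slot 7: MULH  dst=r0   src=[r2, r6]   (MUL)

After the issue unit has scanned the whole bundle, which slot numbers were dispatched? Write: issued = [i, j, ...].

issued = [0, 1]

[0] MUL needs rd=1 wr=1: ok; after: ALU=2 MUL=1 MEM=1 BR=1, R=3, W=2
[1] ALU needs rd=2 wr=1: ok; after: ALU=1 MUL=1 MEM=1 BR=1, R=1, W=1
[2] MUL needs rd=2 wr=1: RD_PORT; after: ALU=1 MUL=1 MEM=1 BR=1, R=1, W=1
[3] MUL needs rd=2 wr=1: RD_PORT; after: ALU=1 MUL=1 MEM=1 BR=1, R=1, W=1
[4] ALU needs rd=2 wr=1: RD_PORT; after: ALU=1 MUL=1 MEM=1 BR=1, R=1, W=1
[5] ALU needs rd=2 wr=1: RD_PORT; after: ALU=1 MUL=1 MEM=1 BR=1, R=1, W=1
[6] MEM needs rd=1 wr=1: WAW; after: ALU=1 MUL=1 MEM=1 BR=1, R=1, W=1
[7] MUL needs rd=2 wr=1: RD_PORT; after: ALU=1 MUL=1 MEM=1 BR=1, R=1, W=1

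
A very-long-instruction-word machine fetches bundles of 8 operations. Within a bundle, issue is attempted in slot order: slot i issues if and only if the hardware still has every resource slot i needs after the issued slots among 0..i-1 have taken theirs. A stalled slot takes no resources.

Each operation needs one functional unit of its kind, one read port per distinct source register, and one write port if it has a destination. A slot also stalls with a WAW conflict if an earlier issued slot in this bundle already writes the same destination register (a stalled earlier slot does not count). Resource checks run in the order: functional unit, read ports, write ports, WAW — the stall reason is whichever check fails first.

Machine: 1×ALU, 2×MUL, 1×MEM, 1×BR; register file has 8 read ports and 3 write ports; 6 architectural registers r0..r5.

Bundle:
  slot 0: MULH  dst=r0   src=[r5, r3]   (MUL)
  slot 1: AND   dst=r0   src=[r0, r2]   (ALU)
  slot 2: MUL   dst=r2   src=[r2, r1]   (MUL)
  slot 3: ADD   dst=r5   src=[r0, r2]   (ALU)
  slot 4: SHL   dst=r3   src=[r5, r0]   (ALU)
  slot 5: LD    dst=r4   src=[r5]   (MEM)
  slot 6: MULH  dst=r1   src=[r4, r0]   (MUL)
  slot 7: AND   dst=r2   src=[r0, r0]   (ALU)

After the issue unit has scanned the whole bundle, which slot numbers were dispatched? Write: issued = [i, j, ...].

issued = [0, 2, 3]

  0. MUL→r0 ⇒ go  {1A/1Mu/1Ld/1B | 6r 2w}
  1. ALU→r0 ⇒ no(WAW)  {1A/1Mu/1Ld/1B | 6r 2w}
  2. MUL→r2 ⇒ go  {1A/0Mu/1Ld/1B | 4r 1w}
  3. ALU→r5 ⇒ go  {0A/0Mu/1Ld/1B | 2r 0w}
  4. ALU→r3 ⇒ no(FU)  {0A/0Mu/1Ld/1B | 2r 0w}
  5. MEM→r4 ⇒ no(WR_PORT)  {0A/0Mu/1Ld/1B | 2r 0w}
  6. MUL→r1 ⇒ no(FU)  {0A/0Mu/1Ld/1B | 2r 0w}
  7. ALU→r2 ⇒ no(FU)  {0A/0Mu/1Ld/1B | 2r 0w}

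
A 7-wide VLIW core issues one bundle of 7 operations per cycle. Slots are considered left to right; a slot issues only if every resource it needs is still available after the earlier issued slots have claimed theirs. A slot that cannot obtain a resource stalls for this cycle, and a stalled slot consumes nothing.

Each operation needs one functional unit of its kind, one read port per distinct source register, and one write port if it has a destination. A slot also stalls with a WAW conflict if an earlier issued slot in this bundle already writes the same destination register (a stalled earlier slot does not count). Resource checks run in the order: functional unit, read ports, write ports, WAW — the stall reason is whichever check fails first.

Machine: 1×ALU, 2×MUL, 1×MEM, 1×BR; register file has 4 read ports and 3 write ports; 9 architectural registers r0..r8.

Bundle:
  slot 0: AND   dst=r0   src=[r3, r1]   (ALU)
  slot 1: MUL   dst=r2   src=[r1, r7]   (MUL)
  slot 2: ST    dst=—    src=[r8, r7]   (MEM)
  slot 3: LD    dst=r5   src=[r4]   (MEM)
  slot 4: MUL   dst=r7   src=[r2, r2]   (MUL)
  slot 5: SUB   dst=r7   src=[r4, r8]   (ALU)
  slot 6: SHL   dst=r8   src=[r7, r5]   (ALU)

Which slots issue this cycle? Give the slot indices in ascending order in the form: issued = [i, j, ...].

issued = [0, 1]

(0) want 1×ALU +2rd +1wr — yes → AL0|MU2|ME1|BR1|rd2|wr2
(1) want 1×MUL +2rd +1wr — yes → AL0|MU1|ME1|BR1|rd0|wr1
(2) want 1×MEM +2rd +0wr — RD_PORT → AL0|MU1|ME1|BR1|rd0|wr1
(3) want 1×MEM +1rd +1wr — RD_PORT → AL0|MU1|ME1|BR1|rd0|wr1
(4) want 1×MUL +1rd +1wr — RD_PORT → AL0|MU1|ME1|BR1|rd0|wr1
(5) want 1×ALU +2rd +1wr — FU → AL0|MU1|ME1|BR1|rd0|wr1
(6) want 1×ALU +2rd +1wr — FU → AL0|MU1|ME1|BR1|rd0|wr1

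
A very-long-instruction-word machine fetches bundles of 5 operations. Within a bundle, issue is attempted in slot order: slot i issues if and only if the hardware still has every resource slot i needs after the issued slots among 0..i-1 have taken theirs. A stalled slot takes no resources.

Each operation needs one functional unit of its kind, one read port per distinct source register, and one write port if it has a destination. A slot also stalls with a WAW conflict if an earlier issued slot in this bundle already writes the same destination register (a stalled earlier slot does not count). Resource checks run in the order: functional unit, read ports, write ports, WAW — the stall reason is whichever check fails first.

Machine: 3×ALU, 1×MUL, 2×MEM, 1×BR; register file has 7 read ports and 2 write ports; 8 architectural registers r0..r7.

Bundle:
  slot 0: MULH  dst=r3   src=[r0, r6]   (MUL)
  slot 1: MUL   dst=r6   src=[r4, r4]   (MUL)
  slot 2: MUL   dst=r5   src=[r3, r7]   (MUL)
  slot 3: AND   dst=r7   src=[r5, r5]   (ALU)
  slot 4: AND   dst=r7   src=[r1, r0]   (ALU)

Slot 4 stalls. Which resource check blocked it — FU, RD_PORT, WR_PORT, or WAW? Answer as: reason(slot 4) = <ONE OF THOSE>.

reason(slot 4) = WR_PORT

  0. MUL→r3 ⇒ go  {3A/0Mu/2Ld/1B | 5r 1w}
  1. MUL→r6 ⇒ no(FU)  {3A/0Mu/2Ld/1B | 5r 1w}
  2. MUL→r5 ⇒ no(FU)  {3A/0Mu/2Ld/1B | 5r 1w}
  3. ALU→r7 ⇒ go  {2A/0Mu/2Ld/1B | 4r 0w}
  4. ALU→r7 ⇒ no(WR_PORT)  {2A/0Mu/2Ld/1B | 4r 0w}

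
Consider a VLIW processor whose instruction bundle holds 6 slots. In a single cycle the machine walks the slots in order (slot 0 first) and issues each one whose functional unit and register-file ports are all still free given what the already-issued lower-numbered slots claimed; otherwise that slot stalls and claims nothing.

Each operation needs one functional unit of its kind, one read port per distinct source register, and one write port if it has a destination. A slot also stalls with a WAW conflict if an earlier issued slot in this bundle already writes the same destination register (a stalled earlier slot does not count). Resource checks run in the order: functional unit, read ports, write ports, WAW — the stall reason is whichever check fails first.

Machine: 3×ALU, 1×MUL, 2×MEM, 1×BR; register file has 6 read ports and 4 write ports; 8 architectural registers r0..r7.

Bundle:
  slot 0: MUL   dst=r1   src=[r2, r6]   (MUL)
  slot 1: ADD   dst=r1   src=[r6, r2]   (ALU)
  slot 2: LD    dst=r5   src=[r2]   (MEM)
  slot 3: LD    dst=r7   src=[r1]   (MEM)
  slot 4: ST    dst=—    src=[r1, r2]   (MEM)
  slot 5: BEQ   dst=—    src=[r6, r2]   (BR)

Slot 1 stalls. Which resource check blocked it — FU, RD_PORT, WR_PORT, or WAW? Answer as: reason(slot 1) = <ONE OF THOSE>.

reason(slot 1) = WAW

slot 0 (MUL): ISSUE — free A3,Mu0,Ld2,B1 rp4 wp3
slot 1 (ALU): stall WAW — free A3,Mu0,Ld2,B1 rp4 wp3
slot 2 (MEM): ISSUE — free A3,Mu0,Ld1,B1 rp3 wp2
slot 3 (MEM): ISSUE — free A3,Mu0,Ld0,B1 rp2 wp1
slot 4 (MEM): stall FU — free A3,Mu0,Ld0,B1 rp2 wp1
slot 5 (BR): ISSUE — free A3,Mu0,Ld0,B0 rp0 wp1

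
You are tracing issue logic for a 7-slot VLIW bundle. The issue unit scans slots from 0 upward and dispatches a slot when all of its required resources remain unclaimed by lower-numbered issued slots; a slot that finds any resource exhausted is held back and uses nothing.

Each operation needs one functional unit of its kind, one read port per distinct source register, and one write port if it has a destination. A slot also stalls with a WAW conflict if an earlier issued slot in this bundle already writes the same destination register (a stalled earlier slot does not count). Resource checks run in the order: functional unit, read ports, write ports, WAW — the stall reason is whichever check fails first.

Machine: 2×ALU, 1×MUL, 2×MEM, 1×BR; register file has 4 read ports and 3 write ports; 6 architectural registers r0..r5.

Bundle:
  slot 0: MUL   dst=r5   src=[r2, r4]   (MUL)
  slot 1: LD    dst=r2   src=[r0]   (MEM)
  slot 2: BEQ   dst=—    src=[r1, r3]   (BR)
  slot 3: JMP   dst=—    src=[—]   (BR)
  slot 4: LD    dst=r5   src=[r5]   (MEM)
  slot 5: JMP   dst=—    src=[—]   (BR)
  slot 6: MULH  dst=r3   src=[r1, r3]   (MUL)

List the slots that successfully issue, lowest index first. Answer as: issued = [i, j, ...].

issued = [0, 1, 3]

slot 0 (MUL): ISSUE — free A2,Mu0,Ld2,B1 rp2 wp2
slot 1 (MEM): ISSUE — free A2,Mu0,Ld1,B1 rp1 wp1
slot 2 (BR): stall RD_PORT — free A2,Mu0,Ld1,B1 rp1 wp1
slot 3 (BR): ISSUE — free A2,Mu0,Ld1,B0 rp1 wp1
slot 4 (MEM): stall WAW — free A2,Mu0,Ld1,B0 rp1 wp1
slot 5 (BR): stall FU — free A2,Mu0,Ld1,B0 rp1 wp1
slot 6 (MUL): stall FU — free A2,Mu0,Ld1,B0 rp1 wp1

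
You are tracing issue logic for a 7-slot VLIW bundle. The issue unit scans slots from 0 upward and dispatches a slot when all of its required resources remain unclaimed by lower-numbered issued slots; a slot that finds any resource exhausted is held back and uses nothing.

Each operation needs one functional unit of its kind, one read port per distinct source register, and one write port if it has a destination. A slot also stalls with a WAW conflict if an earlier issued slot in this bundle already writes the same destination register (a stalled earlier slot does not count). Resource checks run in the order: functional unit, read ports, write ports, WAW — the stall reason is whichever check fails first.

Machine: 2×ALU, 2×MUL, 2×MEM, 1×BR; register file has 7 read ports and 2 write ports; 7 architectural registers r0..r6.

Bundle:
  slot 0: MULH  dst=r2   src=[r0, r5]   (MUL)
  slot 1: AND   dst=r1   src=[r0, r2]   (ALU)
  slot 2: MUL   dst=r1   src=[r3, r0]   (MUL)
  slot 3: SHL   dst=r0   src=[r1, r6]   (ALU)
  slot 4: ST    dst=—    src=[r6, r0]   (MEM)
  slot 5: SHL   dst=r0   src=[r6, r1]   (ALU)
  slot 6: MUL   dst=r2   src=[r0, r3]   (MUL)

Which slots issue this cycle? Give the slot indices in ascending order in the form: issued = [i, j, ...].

(0) want 1×MUL +2rd +1wr — yes → AL2|MU1|ME2|BR1|rd5|wr1
(1) want 1×ALU +2rd +1wr — yes → AL1|MU1|ME2|BR1|rd3|wr0
(2) want 1×MUL +2rd +1wr — WR_PORT → AL1|MU1|ME2|BR1|rd3|wr0
(3) want 1×ALU +2rd +1wr — WR_PORT → AL1|MU1|ME2|BR1|rd3|wr0
(4) want 1×MEM +2rd +0wr — yes → AL1|MU1|ME1|BR1|rd1|wr0
(5) want 1×ALU +2rd +1wr — RD_PORT → AL1|MU1|ME1|BR1|rd1|wr0
(6) want 1×MUL +2rd +1wr — RD_PORT → AL1|MU1|ME1|BR1|rd1|wr0

issued = [0, 1, 4]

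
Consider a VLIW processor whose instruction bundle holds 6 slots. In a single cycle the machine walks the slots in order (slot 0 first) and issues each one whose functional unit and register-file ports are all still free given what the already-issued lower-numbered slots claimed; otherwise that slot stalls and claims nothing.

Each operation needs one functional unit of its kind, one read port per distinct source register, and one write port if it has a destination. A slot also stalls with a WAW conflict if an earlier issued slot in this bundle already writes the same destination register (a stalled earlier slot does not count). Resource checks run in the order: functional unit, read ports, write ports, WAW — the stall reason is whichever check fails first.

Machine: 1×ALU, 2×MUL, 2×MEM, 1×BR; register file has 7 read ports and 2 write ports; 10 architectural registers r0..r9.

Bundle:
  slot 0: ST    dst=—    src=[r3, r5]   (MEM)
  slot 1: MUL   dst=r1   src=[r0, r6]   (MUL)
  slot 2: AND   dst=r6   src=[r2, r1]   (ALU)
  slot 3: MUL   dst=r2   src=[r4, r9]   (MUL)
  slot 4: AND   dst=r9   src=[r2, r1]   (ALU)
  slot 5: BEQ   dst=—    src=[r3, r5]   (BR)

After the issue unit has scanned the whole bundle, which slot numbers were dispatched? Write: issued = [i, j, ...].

issued = [0, 1, 2]

slot 0 (MEM): ISSUE — free A1,Mu2,Ld1,B1 rp5 wp2
slot 1 (MUL): ISSUE — free A1,Mu1,Ld1,B1 rp3 wp1
slot 2 (ALU): ISSUE — free A0,Mu1,Ld1,B1 rp1 wp0
slot 3 (MUL): stall RD_PORT — free A0,Mu1,Ld1,B1 rp1 wp0
slot 4 (ALU): stall FU — free A0,Mu1,Ld1,B1 rp1 wp0
slot 5 (BR): stall RD_PORT — free A0,Mu1,Ld1,B1 rp1 wp0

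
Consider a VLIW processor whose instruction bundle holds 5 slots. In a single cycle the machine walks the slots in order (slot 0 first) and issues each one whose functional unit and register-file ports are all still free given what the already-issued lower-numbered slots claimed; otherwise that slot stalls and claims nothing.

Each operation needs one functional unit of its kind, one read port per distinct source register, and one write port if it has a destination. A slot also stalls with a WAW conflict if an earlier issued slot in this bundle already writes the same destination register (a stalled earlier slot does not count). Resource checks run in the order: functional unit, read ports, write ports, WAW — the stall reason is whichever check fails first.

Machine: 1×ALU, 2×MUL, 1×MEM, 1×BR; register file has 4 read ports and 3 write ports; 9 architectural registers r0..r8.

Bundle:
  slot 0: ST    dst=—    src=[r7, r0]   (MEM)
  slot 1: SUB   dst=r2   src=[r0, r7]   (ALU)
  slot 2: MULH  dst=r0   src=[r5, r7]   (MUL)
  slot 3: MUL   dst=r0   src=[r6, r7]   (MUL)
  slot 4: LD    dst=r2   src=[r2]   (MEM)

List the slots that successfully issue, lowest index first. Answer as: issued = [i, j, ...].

issued = [0, 1]

slot 0 (MEM): ISSUE — free A1,Mu2,Ld0,B1 rp2 wp3
slot 1 (ALU): ISSUE — free A0,Mu2,Ld0,B1 rp0 wp2
slot 2 (MUL): stall RD_PORT — free A0,Mu2,Ld0,B1 rp0 wp2
slot 3 (MUL): stall RD_PORT — free A0,Mu2,Ld0,B1 rp0 wp2
slot 4 (MEM): stall FU — free A0,Mu2,Ld0,B1 rp0 wp2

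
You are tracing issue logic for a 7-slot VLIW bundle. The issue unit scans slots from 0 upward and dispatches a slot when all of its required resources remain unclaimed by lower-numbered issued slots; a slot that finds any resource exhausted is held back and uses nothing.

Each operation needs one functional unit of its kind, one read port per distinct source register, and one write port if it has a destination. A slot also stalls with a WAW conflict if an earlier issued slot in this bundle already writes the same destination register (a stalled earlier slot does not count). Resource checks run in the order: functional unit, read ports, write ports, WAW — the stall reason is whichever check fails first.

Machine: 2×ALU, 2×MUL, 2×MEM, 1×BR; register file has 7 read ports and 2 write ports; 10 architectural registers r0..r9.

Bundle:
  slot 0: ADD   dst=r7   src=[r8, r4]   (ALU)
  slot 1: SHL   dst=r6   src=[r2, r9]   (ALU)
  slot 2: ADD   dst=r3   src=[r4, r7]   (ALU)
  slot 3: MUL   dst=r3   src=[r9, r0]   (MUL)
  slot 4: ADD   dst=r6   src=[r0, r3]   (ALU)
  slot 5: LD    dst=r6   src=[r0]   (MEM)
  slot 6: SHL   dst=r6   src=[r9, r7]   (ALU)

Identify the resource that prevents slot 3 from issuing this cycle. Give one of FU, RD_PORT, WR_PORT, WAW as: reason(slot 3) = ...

reason(slot 3) = WR_PORT

(0) want 1×ALU +2rd +1wr — yes → AL1|MU2|ME2|BR1|rd5|wr1
(1) want 1×ALU +2rd +1wr — yes → AL0|MU2|ME2|BR1|rd3|wr0
(2) want 1×ALU +2rd +1wr — FU → AL0|MU2|ME2|BR1|rd3|wr0
(3) want 1×MUL +2rd +1wr — WR_PORT → AL0|MU2|ME2|BR1|rd3|wr0
(4) want 1×ALU +2rd +1wr — FU → AL0|MU2|ME2|BR1|rd3|wr0
(5) want 1×MEM +1rd +1wr — WR_PORT → AL0|MU2|ME2|BR1|rd3|wr0
(6) want 1×ALU +2rd +1wr — FU → AL0|MU2|ME2|BR1|rd3|wr0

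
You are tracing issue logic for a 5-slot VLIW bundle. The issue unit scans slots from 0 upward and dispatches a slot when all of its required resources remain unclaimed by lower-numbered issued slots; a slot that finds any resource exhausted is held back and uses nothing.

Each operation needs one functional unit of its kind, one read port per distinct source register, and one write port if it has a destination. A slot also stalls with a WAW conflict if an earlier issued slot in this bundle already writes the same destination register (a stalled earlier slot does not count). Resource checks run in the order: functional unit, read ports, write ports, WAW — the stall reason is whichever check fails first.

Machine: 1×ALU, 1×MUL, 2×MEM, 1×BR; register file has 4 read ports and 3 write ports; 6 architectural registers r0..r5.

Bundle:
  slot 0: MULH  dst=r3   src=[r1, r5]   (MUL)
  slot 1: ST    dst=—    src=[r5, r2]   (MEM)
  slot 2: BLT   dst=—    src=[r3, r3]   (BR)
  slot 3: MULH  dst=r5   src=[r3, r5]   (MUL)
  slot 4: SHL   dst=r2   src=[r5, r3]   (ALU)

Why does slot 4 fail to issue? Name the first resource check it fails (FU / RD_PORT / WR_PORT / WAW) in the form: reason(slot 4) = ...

#0 MUL src=r1,r5 dispatched  <A:1 Mu:0 Ld:2 B:1 rd:2 wr:2>
#1 MEM src=r5,r2 dispatched  <A:1 Mu:0 Ld:1 B:1 rd:0 wr:2>
#2 BR src=r3,r3 held:RD_PORT  <A:1 Mu:0 Ld:1 B:1 rd:0 wr:2>
#3 MUL src=r3,r5 held:FU  <A:1 Mu:0 Ld:1 B:1 rd:0 wr:2>
#4 ALU src=r5,r3 held:RD_PORT  <A:1 Mu:0 Ld:1 B:1 rd:0 wr:2>

reason(slot 4) = RD_PORT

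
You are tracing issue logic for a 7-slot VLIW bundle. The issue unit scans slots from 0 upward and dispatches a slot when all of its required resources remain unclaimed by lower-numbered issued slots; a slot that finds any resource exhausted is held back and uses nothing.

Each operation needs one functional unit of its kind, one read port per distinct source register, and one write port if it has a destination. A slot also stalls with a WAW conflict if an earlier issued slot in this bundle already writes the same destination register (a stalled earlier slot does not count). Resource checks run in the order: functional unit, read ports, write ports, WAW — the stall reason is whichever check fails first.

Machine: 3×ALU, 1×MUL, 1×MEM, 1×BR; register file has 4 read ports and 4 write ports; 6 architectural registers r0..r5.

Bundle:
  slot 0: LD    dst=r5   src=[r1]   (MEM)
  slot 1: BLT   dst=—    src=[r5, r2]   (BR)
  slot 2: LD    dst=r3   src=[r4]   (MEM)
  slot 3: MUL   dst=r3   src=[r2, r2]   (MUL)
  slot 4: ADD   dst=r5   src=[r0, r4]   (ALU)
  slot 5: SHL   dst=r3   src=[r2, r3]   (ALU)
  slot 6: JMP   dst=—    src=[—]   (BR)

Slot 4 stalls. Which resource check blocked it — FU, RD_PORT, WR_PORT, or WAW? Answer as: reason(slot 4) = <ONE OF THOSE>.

reason(slot 4) = RD_PORT

  0. MEM→r5 ⇒ go  {3A/1Mu/0Ld/1B | 3r 3w}
  1. BR ⇒ go  {3A/1Mu/0Ld/0B | 1r 3w}
  2. MEM→r3 ⇒ no(FU)  {3A/1Mu/0Ld/0B | 1r 3w}
  3. MUL→r3 ⇒ go  {3A/0Mu/0Ld/0B | 0r 2w}
  4. ALU→r5 ⇒ no(RD_PORT)  {3A/0Mu/0Ld/0B | 0r 2w}
  5. ALU→r3 ⇒ no(RD_PORT)  {3A/0Mu/0Ld/0B | 0r 2w}
  6. BR ⇒ no(FU)  {3A/0Mu/0Ld/0B | 0r 2w}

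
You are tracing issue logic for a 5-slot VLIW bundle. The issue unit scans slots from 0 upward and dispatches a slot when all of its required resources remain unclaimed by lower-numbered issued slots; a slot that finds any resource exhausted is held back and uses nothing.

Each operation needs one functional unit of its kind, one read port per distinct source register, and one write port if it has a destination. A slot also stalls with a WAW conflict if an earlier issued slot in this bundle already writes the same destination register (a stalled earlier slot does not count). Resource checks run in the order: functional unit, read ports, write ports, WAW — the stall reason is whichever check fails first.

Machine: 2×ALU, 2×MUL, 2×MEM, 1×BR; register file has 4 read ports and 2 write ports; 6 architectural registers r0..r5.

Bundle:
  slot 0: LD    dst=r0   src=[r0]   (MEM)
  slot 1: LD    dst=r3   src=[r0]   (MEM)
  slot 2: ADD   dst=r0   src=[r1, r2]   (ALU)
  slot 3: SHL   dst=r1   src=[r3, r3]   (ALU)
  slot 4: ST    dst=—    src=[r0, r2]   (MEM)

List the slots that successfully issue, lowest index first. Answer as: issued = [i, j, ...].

slot 0 (MEM): ISSUE — free A2,Mu2,Ld1,B1 rp3 wp1
slot 1 (MEM): ISSUE — free A2,Mu2,Ld0,B1 rp2 wp0
slot 2 (ALU): stall WR_PORT — free A2,Mu2,Ld0,B1 rp2 wp0
slot 3 (ALU): stall WR_PORT — free A2,Mu2,Ld0,B1 rp2 wp0
slot 4 (MEM): stall FU — free A2,Mu2,Ld0,B1 rp2 wp0

issued = [0, 1]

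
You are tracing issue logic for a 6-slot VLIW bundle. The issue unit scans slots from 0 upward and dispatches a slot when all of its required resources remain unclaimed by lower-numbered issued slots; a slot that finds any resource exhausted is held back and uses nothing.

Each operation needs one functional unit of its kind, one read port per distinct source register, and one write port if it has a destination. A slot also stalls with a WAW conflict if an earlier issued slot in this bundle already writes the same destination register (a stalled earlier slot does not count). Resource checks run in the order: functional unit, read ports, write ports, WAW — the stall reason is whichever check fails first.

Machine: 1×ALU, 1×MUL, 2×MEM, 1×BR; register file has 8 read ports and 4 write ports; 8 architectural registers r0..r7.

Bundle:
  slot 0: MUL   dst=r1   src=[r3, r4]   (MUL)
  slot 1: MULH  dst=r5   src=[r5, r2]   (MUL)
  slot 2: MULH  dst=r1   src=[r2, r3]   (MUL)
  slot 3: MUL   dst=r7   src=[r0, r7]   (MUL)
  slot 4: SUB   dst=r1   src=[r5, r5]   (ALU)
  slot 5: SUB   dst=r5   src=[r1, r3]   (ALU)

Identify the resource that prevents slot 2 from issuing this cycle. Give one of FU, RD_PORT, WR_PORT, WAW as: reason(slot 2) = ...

  0. MUL→r1 ⇒ go  {1A/0Mu/2Ld/1B | 6r 3w}
  1. MUL→r5 ⇒ no(FU)  {1A/0Mu/2Ld/1B | 6r 3w}
  2. MUL→r1 ⇒ no(FU)  {1A/0Mu/2Ld/1B | 6r 3w}
  3. MUL→r7 ⇒ no(FU)  {1A/0Mu/2Ld/1B | 6r 3w}
  4. ALU→r1 ⇒ no(WAW)  {1A/0Mu/2Ld/1B | 6r 3w}
  5. ALU→r5 ⇒ go  {0A/0Mu/2Ld/1B | 4r 2w}

reason(slot 2) = FU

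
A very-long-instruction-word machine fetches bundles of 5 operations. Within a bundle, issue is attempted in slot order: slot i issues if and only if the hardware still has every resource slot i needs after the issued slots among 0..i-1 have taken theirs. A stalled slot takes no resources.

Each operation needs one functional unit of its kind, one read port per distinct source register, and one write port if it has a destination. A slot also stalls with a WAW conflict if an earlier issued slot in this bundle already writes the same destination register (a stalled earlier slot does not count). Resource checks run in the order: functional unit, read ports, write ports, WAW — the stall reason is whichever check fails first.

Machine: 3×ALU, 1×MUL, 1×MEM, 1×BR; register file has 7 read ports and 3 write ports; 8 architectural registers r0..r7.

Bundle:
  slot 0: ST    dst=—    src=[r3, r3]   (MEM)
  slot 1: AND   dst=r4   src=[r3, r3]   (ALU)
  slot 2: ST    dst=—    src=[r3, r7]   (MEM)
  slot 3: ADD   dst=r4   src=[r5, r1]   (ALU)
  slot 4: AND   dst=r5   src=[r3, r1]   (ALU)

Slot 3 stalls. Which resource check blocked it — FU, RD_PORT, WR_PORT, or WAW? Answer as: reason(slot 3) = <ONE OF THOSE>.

reason(slot 3) = WAW

(0) want 1×MEM +1rd +0wr — yes → AL3|MU1|ME0|BR1|rd6|wr3
(1) want 1×ALU +1rd +1wr — yes → AL2|MU1|ME0|BR1|rd5|wr2
(2) want 1×MEM +2rd +0wr — FU → AL2|MU1|ME0|BR1|rd5|wr2
(3) want 1×ALU +2rd +1wr — WAW → AL2|MU1|ME0|BR1|rd5|wr2
(4) want 1×ALU +2rd +1wr — yes → AL1|MU1|ME0|BR1|rd3|wr1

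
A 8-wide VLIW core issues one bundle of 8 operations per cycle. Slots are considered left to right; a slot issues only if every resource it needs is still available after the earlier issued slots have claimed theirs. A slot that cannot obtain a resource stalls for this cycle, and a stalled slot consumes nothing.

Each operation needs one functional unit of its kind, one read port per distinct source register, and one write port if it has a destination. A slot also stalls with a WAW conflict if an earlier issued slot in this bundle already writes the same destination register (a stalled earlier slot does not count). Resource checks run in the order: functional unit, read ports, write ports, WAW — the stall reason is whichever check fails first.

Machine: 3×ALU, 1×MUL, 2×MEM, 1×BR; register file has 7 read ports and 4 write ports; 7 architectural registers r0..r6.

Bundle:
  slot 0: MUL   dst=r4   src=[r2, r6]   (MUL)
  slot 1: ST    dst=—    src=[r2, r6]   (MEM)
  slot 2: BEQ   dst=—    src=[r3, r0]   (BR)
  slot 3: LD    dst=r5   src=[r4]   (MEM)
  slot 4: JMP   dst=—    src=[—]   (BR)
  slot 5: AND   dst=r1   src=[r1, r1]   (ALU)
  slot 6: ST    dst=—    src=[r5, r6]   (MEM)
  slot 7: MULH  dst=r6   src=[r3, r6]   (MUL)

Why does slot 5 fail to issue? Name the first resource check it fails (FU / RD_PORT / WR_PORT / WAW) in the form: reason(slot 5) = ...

slot 0 (MUL): ISSUE — free A3,Mu0,Ld2,B1 rp5 wp3
slot 1 (MEM): ISSUE — free A3,Mu0,Ld1,B1 rp3 wp3
slot 2 (BR): ISSUE — free A3,Mu0,Ld1,B0 rp1 wp3
slot 3 (MEM): ISSUE — free A3,Mu0,Ld0,B0 rp0 wp2
slot 4 (BR): stall FU — free A3,Mu0,Ld0,B0 rp0 wp2
slot 5 (ALU): stall RD_PORT — free A3,Mu0,Ld0,B0 rp0 wp2
slot 6 (MEM): stall FU — free A3,Mu0,Ld0,B0 rp0 wp2
slot 7 (MUL): stall FU — free A3,Mu0,Ld0,B0 rp0 wp2

reason(slot 5) = RD_PORT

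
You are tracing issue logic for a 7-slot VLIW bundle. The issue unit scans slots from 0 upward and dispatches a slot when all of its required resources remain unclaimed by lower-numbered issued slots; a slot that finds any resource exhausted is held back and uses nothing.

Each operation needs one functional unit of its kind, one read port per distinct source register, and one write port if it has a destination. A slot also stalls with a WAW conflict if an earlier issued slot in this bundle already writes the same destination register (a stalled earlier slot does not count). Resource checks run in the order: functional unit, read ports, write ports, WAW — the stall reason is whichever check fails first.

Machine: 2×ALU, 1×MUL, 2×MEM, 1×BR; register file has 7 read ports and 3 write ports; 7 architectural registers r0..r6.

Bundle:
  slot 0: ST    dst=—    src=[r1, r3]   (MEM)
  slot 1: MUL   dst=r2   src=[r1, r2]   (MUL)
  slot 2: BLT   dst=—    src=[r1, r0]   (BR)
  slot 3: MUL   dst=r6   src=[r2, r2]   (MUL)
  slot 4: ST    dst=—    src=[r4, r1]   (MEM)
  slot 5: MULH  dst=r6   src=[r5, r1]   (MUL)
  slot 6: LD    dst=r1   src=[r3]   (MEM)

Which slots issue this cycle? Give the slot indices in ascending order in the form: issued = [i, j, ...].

issued = [0, 1, 2, 6]

slot 0 (MEM): ISSUE — free A2,Mu1,Ld1,B1 rp5 wp3
slot 1 (MUL): ISSUE — free A2,Mu0,Ld1,B1 rp3 wp2
slot 2 (BR): ISSUE — free A2,Mu0,Ld1,B0 rp1 wp2
slot 3 (MUL): stall FU — free A2,Mu0,Ld1,B0 rp1 wp2
slot 4 (MEM): stall RD_PORT — free A2,Mu0,Ld1,B0 rp1 wp2
slot 5 (MUL): stall FU — free A2,Mu0,Ld1,B0 rp1 wp2
slot 6 (MEM): ISSUE — free A2,Mu0,Ld0,B0 rp0 wp1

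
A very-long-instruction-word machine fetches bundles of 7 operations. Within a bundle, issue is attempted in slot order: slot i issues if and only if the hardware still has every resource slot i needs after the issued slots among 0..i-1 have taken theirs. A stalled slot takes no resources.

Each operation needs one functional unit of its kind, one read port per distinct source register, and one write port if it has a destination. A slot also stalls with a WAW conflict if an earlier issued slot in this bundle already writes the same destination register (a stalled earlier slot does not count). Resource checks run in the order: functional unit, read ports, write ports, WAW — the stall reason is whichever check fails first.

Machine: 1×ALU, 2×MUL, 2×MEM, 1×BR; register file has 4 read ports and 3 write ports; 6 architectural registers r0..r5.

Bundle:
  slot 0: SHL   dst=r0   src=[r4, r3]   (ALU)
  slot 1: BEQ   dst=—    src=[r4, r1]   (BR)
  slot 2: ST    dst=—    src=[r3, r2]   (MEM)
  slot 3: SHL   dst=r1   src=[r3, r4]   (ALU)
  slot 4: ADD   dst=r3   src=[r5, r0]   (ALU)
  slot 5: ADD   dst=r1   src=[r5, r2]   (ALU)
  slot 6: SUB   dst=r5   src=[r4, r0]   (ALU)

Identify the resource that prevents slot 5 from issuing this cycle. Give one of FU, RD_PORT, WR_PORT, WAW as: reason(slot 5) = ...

[0] ALU needs rd=2 wr=1: ok; after: ALU=0 MUL=2 MEM=2 BR=1, R=2, W=2
[1] BR needs rd=2 wr=0: ok; after: ALU=0 MUL=2 MEM=2 BR=0, R=0, W=2
[2] MEM needs rd=2 wr=0: RD_PORT; after: ALU=0 MUL=2 MEM=2 BR=0, R=0, W=2
[3] ALU needs rd=2 wr=1: FU; after: ALU=0 MUL=2 MEM=2 BR=0, R=0, W=2
[4] ALU needs rd=2 wr=1: FU; after: ALU=0 MUL=2 MEM=2 BR=0, R=0, W=2
[5] ALU needs rd=2 wr=1: FU; after: ALU=0 MUL=2 MEM=2 BR=0, R=0, W=2
[6] ALU needs rd=2 wr=1: FU; after: ALU=0 MUL=2 MEM=2 BR=0, R=0, W=2

reason(slot 5) = FU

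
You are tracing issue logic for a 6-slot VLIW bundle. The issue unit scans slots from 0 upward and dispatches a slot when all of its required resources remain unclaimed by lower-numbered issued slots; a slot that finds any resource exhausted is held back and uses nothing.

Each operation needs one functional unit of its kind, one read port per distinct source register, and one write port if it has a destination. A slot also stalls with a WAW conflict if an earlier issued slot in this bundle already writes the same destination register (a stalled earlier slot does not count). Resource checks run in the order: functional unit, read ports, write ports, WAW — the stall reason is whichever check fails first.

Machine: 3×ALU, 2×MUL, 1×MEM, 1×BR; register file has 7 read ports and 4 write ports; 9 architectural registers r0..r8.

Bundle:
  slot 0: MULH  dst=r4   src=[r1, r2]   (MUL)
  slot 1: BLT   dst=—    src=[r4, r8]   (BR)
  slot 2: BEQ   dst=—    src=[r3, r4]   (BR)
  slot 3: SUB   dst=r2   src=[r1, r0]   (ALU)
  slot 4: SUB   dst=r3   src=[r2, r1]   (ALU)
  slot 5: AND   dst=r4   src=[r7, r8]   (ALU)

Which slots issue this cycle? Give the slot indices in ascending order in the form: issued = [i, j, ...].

issued = [0, 1, 3]

(0) want 1×MUL +2rd +1wr — yes → AL3|MU1|ME1|BR1|rd5|wr3
(1) want 1×BR +2rd +0wr — yes → AL3|MU1|ME1|BR0|rd3|wr3
(2) want 1×BR +2rd +0wr — FU → AL3|MU1|ME1|BR0|rd3|wr3
(3) want 1×ALU +2rd +1wr — yes → AL2|MU1|ME1|BR0|rd1|wr2
(4) want 1×ALU +2rd +1wr — RD_PORT → AL2|MU1|ME1|BR0|rd1|wr2
(5) want 1×ALU +2rd +1wr — RD_PORT → AL2|MU1|ME1|BR0|rd1|wr2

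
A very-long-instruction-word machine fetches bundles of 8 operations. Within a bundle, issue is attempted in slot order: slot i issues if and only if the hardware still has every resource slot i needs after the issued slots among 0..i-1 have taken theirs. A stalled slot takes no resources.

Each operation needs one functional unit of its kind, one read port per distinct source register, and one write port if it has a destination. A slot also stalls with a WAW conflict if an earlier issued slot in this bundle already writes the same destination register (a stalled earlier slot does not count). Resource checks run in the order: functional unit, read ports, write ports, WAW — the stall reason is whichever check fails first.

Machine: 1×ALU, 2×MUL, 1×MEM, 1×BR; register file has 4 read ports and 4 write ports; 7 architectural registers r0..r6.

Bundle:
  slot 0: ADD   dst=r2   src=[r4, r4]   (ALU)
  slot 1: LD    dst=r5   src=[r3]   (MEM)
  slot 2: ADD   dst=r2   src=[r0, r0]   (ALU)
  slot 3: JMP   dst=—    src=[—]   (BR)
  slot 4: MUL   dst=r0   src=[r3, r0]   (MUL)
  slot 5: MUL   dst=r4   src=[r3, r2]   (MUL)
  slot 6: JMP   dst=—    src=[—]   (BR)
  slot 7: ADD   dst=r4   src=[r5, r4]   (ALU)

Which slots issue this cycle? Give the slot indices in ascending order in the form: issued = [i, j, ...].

issued = [0, 1, 3, 4]

[0] ALU needs rd=1 wr=1: ok; after: ALU=0 MUL=2 MEM=1 BR=1, R=3, W=3
[1] MEM needs rd=1 wr=1: ok; after: ALU=0 MUL=2 MEM=0 BR=1, R=2, W=2
[2] ALU needs rd=1 wr=1: FU; after: ALU=0 MUL=2 MEM=0 BR=1, R=2, W=2
[3] BR needs rd=0 wr=0: ok; after: ALU=0 MUL=2 MEM=0 BR=0, R=2, W=2
[4] MUL needs rd=2 wr=1: ok; after: ALU=0 MUL=1 MEM=0 BR=0, R=0, W=1
[5] MUL needs rd=2 wr=1: RD_PORT; after: ALU=0 MUL=1 MEM=0 BR=0, R=0, W=1
[6] BR needs rd=0 wr=0: FU; after: ALU=0 MUL=1 MEM=0 BR=0, R=0, W=1
[7] ALU needs rd=2 wr=1: FU; after: ALU=0 MUL=1 MEM=0 BR=0, R=0, W=1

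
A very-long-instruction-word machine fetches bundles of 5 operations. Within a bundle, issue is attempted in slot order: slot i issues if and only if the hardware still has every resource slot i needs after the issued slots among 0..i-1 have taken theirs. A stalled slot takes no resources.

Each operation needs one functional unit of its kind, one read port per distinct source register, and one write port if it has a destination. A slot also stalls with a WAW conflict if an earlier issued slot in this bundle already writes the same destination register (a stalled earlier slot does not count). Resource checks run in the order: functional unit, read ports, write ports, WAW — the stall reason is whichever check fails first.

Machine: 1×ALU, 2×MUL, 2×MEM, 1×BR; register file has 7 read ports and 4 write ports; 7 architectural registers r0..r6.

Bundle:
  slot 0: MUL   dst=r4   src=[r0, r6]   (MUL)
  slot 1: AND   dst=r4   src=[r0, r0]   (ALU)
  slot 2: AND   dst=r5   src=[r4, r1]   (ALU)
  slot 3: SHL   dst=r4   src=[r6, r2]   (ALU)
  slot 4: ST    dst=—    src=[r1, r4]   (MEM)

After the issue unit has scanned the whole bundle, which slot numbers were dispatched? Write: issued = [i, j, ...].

issued = [0, 2, 4]

(0) want 1×MUL +2rd +1wr — yes → AL1|MU1|ME2|BR1|rd5|wr3
(1) want 1×ALU +1rd +1wr — WAW → AL1|MU1|ME2|BR1|rd5|wr3
(2) want 1×ALU +2rd +1wr — yes → AL0|MU1|ME2|BR1|rd3|wr2
(3) want 1×ALU +2rd +1wr — FU → AL0|MU1|ME2|BR1|rd3|wr2
(4) want 1×MEM +2rd +0wr — yes → AL0|MU1|ME1|BR1|rd1|wr2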